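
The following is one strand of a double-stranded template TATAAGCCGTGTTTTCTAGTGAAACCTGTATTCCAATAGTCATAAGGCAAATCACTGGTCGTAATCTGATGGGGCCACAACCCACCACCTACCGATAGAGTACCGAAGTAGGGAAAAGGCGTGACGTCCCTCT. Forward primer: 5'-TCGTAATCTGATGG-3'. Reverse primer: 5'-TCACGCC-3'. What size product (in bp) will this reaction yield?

66 bp

Forward primer TCGTAATCTGATGG is found on the top strand at positions 59–72.
Taking the reverse complement of TCACGCC gives GGCGTGA, found at positions 118–124 on the template; the primer anneals here to the top strand with its 3' end pointing upstream.
Product length = (reverse-primer end) − (forward-primer start) + 1 = 124 − 59 + 1 = 66 bp.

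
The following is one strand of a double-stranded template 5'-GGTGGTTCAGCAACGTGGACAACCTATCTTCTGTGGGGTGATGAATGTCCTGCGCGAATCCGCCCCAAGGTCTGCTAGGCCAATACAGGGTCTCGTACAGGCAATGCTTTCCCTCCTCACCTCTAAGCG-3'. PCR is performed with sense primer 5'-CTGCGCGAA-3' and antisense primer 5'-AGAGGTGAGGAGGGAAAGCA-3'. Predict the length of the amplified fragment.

Scanning the template, CTGCGCGAA occurs at positions 50–58; this primer anneals to the bottom strand there with its 3' end pointing downstream.
Reverse complement of the reverse primer: TGCTTTCCCTCCTCACCTCT. This occurs on the top strand at positions 105–124.
Amplicon spans positions 50–124: 75 bp.

75 bp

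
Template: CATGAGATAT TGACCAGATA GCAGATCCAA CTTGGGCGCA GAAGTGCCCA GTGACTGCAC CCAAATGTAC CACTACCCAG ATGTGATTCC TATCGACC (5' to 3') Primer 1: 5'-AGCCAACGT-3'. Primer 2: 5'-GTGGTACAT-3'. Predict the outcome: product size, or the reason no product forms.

Primer 1 (AGCCAACGT) does not match the top strand, and its reverse complement ACGTTGGCT does not match either.
With no annealing site for primer 1, no amplification occurs.

No product — primer 1 has no binding site in the template.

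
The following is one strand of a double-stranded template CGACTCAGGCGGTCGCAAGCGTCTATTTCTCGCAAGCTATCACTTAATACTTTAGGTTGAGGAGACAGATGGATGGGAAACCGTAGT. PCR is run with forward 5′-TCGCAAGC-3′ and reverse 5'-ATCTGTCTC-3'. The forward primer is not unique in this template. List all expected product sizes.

58 bp, 41 bp

The forward primer TCGCAAGC matches the top strand at positions 13–20, 30–37.
The reverse primer's reverse complement is GAGACAGAT, matching at positions 62–70.
Each forward site pairs with the reverse site to give a product ending at position 70: sizes 58, 41 bp.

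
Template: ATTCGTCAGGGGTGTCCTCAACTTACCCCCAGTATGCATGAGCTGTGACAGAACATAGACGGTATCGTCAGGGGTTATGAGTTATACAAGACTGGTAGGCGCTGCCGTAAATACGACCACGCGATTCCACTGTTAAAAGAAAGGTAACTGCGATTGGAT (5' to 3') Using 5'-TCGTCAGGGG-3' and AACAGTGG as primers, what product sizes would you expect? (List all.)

132 bp, 70 bp

The forward primer TCGTCAGGGG matches the top strand at positions 3–12, 65–74.
The reverse primer's reverse complement is CCACTGTT, matching at positions 127–134.
Each forward site pairs with the reverse site to give a product ending at position 134: sizes 132, 70 bp.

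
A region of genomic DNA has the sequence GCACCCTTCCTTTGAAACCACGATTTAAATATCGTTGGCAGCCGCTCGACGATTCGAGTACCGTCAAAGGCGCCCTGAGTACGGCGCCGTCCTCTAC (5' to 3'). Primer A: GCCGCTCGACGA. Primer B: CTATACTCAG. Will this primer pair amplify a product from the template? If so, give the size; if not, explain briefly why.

No product — primer B has no binding site in the template.

Primer B (CTATACTCAG) does not match the top strand, and its reverse complement CTGAGTATAG does not match either.
With no annealing site for primer B, no amplification occurs.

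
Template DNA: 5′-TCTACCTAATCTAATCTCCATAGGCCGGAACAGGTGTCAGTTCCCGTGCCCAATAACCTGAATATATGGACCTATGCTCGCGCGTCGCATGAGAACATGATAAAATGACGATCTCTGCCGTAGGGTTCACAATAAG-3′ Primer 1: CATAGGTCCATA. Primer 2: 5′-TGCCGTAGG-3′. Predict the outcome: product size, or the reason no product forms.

No product — the primers' 3' ends point away from each other.

Primer 1 (CATAGGTCCATA) has reverse complement TATGGACCTATG, which matches the top strand at positions 65–76; primer 1 anneals to the top strand there with its 3' end pointing upstream toward position 65.
Primer 2 (TGCCGTAGG) matches the top strand directly at positions 116–124; it anneals to the bottom strand with its 3' end pointing downstream toward position 124.
The 3' ends diverge (primer 1 extends toward position 1, primer 2 toward position 136), so the primers never converge on a shared product.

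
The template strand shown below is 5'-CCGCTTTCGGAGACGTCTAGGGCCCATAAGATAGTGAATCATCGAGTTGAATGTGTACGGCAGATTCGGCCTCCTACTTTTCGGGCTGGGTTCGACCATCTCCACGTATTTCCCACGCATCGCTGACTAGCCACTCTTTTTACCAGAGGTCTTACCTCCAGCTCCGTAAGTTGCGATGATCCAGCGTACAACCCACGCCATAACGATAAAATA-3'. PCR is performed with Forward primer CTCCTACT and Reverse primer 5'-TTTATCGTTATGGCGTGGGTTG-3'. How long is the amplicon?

The forward primer matches the template at positions 71–78.
Taking the reverse complement of TTTATCGTTATGGCGTGGGTTG gives CAACCCACGCCATAACGATAAA, found at positions 189–210 on the template; the primer anneals here to the top strand with its 3' end pointing upstream.
Product length = (reverse-primer end) − (forward-primer start) + 1 = 210 − 71 + 1 = 140 bp.

140 bp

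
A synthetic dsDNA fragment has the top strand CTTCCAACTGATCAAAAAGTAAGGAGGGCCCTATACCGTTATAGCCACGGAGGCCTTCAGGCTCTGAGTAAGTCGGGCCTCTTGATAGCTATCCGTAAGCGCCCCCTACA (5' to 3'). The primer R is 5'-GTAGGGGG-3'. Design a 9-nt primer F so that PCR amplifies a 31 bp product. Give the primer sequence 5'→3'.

The reverse primer's reverse complement CCCCCTAC matches the template at positions 102–109, so the product ends at position 109.
A 31 bp product then starts at position 109 − 31 + 1 = 79.
The forward primer is identical to the top strand there: CTCTTGATA.

5'-CTCTTGATA-3'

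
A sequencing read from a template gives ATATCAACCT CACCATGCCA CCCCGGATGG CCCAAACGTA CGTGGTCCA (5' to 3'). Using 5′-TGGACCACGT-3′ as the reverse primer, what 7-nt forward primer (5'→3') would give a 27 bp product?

The reverse primer's reverse complement ACGTGGTCCA matches the template at positions 40–49, so the product ends at position 49.
A 27 bp product then starts at position 49 − 27 + 1 = 23.
The forward primer is identical to the top strand there: CCGGATG.

5'-CCGGATG-3'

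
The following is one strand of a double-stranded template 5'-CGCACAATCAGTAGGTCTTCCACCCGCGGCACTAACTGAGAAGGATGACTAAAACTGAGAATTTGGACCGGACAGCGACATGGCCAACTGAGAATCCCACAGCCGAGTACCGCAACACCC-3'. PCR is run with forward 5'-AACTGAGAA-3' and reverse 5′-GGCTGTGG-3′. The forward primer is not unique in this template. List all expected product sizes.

The forward primer AACTGAGAA matches the top strand at positions 34–42, 53–61, 86–94.
The reverse primer's reverse complement is CCACAGCC, matching at positions 97–104.
Each forward site pairs with the reverse site to give a product ending at position 104: sizes 71, 52, 19 bp.

71 bp, 52 bp, 19 bp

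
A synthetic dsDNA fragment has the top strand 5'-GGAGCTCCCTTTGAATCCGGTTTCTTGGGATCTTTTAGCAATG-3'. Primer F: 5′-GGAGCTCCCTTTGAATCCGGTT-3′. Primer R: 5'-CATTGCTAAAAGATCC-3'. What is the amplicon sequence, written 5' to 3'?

Scanning the template, GGAGCTCCCTTTGAATCCGGTT occurs at positions 1–22; this primer anneals to the bottom strand there with its 3' end pointing downstream.
Reverse complement of the reverse primer: GGATCTTTTAGCAATG. This occurs on the top strand at positions 28–43.
The product is the template from position 1 through 43 (43 bp).

5'-GGAGCTCCCTTTGAATCCGGTTTCTTGGGATCTTTTAGCAATG-3'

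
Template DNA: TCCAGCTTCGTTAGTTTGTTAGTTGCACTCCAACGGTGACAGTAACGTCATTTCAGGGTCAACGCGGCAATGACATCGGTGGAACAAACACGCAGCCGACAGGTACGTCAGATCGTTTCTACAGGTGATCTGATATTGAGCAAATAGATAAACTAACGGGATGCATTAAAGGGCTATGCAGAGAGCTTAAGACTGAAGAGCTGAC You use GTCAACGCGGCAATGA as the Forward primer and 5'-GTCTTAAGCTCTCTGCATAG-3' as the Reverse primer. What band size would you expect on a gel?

Forward primer GTCAACGCGGCAATGA is found on the top strand at positions 58–73.
The reverse primer's reverse complement is CTATGCAGAGAGCTTAAGAC, which matches the template at positions 174–193.
Product length = (reverse-primer end) − (forward-primer start) + 1 = 193 − 58 + 1 = 136 bp.

136 bp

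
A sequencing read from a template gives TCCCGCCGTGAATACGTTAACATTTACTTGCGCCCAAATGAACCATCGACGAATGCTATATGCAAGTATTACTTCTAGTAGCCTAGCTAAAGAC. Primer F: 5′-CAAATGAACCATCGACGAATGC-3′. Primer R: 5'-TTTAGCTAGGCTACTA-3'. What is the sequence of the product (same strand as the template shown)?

5'-CAAATGAACCATCGACGAATGCTATATGCAAGTATTACTTCTAGTAGCCTAGCTAAA-3'

The forward primer matches the template at positions 35–56.
The reverse primer's reverse complement is TAGTAGCCTAGCTAAA, which matches the template at positions 76–91.
The product is the template from position 35 through 91 (57 bp).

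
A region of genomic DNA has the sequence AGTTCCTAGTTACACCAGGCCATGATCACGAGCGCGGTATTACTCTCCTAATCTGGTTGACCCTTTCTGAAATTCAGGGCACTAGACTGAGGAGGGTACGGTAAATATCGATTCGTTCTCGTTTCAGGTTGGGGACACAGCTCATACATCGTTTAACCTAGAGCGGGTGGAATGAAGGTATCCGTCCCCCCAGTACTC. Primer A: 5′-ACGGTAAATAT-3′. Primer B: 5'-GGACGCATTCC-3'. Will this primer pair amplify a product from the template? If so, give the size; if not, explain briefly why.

Primer B (GGACGCATTCC) does not match the top strand, and its reverse complement GGAATGCGTCC does not match either.
With no annealing site for primer B, no amplification occurs.

No product — primer B has no binding site in the template.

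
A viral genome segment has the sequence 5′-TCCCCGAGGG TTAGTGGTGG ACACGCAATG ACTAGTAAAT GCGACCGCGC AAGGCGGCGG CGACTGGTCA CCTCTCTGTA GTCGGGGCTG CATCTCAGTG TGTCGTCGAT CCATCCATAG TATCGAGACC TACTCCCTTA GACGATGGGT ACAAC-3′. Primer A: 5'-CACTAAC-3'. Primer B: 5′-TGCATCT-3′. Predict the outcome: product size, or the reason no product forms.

No product — the primers' 3' ends point away from each other.

Primer A (CACTAAC) has reverse complement GTTAGTG, which matches the top strand at positions 10–16; primer A anneals to the top strand there with its 3' end pointing upstream toward position 10.
Primer B (TGCATCT) matches the top strand directly at positions 89–95; it anneals to the bottom strand with its 3' end pointing downstream toward position 95.
The 3' ends diverge (primer A extends toward position 1, primer B toward position 155), so the primers never converge on a shared product.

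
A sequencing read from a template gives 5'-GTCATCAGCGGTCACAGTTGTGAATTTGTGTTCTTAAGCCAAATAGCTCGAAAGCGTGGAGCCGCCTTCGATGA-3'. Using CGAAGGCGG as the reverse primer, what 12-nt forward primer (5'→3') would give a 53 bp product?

5'-TTGTGAATTTGT-3'

The reverse primer's reverse complement CCGCCTTCG matches the template at positions 62–70, so the product ends at position 70.
A 53 bp product then starts at position 70 − 53 + 1 = 18.
The forward primer is identical to the top strand there: TTGTGAATTTGT.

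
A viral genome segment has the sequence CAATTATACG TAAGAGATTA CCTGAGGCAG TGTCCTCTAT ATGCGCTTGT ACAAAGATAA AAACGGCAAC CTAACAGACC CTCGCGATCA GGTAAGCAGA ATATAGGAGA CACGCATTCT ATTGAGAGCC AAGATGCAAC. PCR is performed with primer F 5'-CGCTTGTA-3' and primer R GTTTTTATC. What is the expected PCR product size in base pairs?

The forward primer matches the template at positions 44–51.
Taking the reverse complement of GTTTTTATC gives GATAAAAAC, found at positions 56–64 on the template; the primer anneals here to the top strand with its 3' end pointing upstream.
The product runs from position 44 to position 64, so its length is 64 − 44 + 1 = 21 bp.

21 bp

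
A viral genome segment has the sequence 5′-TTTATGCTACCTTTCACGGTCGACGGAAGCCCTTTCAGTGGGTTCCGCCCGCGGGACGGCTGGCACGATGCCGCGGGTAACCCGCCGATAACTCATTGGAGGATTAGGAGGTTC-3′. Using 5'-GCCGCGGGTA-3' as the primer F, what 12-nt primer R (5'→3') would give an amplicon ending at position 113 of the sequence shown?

5'-AACCTCCTAATC-3'

The forward primer binds at positions 70–79; the product's 3' end on the top strand is position 113.
The reverse primer anneals to the top strand over positions 102–113, i.e. to GATTAGGAGGTT.
Its sequence written 5'→3' is the reverse complement: AACCTCCTAATC.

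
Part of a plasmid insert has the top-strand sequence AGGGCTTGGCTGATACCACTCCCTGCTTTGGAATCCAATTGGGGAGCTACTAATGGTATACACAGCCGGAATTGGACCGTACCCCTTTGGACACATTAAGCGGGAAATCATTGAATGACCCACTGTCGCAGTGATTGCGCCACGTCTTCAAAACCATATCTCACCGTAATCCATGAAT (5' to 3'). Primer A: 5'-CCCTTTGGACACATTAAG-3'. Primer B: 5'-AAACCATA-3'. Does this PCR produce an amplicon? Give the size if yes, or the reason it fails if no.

Primer A (CCCTTTGGACACATTAAG) matches the top strand at positions 83–100 (3' end points downstream).
Primer B (AAACCATA) also matches the top strand directly, at positions 151–158 — its reverse complement TATGGTTT is not present.
Both primers anneal to the bottom strand with 3' ends pointing the same way, so neither can prime synthesis back toward the other.

No product — both primers anneal to the same strand and extend in the same direction.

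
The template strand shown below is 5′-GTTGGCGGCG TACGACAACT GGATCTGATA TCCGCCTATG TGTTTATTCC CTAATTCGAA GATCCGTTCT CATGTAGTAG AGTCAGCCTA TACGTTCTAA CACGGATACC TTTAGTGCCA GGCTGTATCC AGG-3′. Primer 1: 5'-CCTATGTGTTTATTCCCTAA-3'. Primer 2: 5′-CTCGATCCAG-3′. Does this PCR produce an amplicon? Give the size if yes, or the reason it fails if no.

Primer 2 (CTCGATCCAG) does not match the top strand, and its reverse complement CTGGATCGAG does not match either.
With no annealing site for primer 2, no amplification occurs.

No product — primer 2 has no binding site in the template.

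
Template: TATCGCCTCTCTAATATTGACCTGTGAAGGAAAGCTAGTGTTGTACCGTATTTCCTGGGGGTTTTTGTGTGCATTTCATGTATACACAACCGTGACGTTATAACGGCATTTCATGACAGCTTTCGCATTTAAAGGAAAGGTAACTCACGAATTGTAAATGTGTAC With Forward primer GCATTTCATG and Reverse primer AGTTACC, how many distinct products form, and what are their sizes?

Two products: 75 bp, 40 bp

The forward primer GCATTTCATG matches the top strand at positions 71–80, 106–115.
The reverse primer's reverse complement is GGTAACT, matching at positions 139–145.
Each forward site pairs with the reverse site to give a product ending at position 145: sizes 75, 40 bp.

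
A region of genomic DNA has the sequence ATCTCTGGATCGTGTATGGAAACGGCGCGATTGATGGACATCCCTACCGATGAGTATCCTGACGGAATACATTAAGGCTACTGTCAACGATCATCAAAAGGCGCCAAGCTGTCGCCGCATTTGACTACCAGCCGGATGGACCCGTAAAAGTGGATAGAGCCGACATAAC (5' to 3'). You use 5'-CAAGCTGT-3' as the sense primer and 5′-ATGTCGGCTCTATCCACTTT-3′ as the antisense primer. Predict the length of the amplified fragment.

62 bp

The forward primer matches the template at positions 105–112.
The reverse primer's reverse complement is AAAGTGGATAGAGCCGACAT, which matches the template at positions 147–166.
Product length = (reverse-primer end) − (forward-primer start) + 1 = 166 − 105 + 1 = 62 bp.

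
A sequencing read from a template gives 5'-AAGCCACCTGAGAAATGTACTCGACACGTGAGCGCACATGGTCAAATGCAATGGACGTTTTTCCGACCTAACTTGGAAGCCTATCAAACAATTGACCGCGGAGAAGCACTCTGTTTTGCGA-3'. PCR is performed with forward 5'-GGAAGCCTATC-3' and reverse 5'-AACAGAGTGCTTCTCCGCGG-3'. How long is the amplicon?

Forward primer GGAAGCCTATC is found on the top strand at positions 75–85.
Reverse complement of the reverse primer: CCGCGGAGAAGCACTCTGTT. This occurs on the top strand at positions 96–115.
The product runs from position 75 to position 115, so its length is 115 − 75 + 1 = 41 bp.

41 bp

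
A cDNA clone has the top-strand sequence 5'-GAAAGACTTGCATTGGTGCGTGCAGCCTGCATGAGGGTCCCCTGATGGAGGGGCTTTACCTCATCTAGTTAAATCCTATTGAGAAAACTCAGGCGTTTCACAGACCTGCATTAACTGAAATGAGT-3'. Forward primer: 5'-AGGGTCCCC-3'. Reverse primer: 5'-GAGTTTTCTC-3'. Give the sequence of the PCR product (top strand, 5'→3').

5'-AGGGTCCCCTGATGGAGGGGCTTTACCTCATCTAGTTAAATCCTATTGAGAAAACTC-3'

Forward primer AGGGTCCCC is found on the top strand at positions 34–42.
The reverse primer's reverse complement is GAGAAAACTC, which matches the template at positions 81–90.
The product is the template from position 34 through 90 (57 bp).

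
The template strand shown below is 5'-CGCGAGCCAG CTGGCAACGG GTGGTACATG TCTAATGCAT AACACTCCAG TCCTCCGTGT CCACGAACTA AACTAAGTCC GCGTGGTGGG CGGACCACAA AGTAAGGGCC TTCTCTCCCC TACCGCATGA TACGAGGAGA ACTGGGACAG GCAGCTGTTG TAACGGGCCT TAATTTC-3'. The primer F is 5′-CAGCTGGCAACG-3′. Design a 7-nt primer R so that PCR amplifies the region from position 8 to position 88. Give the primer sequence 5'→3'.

The product's 3' end on the top strand is position 88.
The reverse primer anneals to the top strand over positions 82–88, i.e. to CGTGGTG.
Its sequence written 5'→3' is the reverse complement: CACCACG.

5'-CACCACG-3'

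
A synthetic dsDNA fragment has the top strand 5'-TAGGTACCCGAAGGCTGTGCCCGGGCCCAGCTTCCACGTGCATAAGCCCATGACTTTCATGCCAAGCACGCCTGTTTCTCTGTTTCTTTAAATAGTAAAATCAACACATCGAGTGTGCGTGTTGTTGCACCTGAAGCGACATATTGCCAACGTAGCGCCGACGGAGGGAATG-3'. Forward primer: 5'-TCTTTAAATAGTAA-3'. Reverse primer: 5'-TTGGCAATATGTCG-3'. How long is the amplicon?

The forward primer matches the template at positions 85–98.
Reverse complement of the reverse primer: CGACATATTGCCAA. This occurs on the top strand at positions 137–150.
Product length = (reverse-primer end) − (forward-primer start) + 1 = 150 − 85 + 1 = 66 bp.

66 bp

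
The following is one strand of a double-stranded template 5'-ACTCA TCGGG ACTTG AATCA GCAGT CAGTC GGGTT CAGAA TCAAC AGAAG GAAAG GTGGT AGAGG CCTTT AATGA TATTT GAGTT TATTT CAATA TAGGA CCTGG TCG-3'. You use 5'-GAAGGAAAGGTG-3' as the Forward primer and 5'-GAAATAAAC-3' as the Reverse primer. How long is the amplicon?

Scanning the template, GAAGGAAAGGTG occurs at positions 47–58; this primer anneals to the bottom strand there with its 3' end pointing downstream.
The reverse primer's reverse complement is GTTTATTTC, which matches the template at positions 83–91.
Product length = (reverse-primer end) − (forward-primer start) + 1 = 91 − 47 + 1 = 45 bp.

45 bp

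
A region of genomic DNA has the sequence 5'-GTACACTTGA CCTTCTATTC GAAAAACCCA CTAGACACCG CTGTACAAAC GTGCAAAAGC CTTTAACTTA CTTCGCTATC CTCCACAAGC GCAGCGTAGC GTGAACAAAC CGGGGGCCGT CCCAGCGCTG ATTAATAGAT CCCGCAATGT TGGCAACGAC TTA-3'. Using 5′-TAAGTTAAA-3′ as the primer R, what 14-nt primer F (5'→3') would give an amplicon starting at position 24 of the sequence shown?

5'-AAACCCACTAGACA-3'

The reverse primer's reverse complement TTTAACTTA matches the template at positions 62–70; the product starts at position 24.
The forward primer is identical to the top strand over positions 24–37: AAACCCACTAGACA.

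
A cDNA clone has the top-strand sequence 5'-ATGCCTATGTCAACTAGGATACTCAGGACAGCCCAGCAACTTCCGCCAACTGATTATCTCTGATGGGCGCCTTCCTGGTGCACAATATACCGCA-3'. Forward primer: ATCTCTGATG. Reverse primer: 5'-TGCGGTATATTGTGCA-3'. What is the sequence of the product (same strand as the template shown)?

Scanning the template, ATCTCTGATG occurs at positions 56–65; this primer anneals to the bottom strand there with its 3' end pointing downstream.
Taking the reverse complement of TGCGGTATATTGTGCA gives TGCACAATATACCGCA, found at positions 79–94 on the template; the primer anneals here to the top strand with its 3' end pointing upstream.
The product is the template from position 56 through 94 (39 bp).

5'-ATCTCTGATGGGCGCCTTCCTGGTGCACAATATACCGCA-3'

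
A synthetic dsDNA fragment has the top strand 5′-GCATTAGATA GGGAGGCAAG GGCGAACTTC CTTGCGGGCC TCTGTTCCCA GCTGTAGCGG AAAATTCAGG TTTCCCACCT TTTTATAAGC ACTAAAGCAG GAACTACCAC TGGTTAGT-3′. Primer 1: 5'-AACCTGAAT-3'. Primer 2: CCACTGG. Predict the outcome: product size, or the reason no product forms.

No product — the primers' 3' ends point away from each other.

Primer 1 (AACCTGAAT) has reverse complement ATTCAGGTT, which matches the top strand at positions 64–72; primer 1 anneals to the top strand there with its 3' end pointing upstream toward position 64.
Primer 2 (CCACTGG) matches the top strand directly at positions 107–113; it anneals to the bottom strand with its 3' end pointing downstream toward position 113.
The 3' ends diverge (primer 1 extends toward position 1, primer 2 toward position 118), so the primers never converge on a shared product.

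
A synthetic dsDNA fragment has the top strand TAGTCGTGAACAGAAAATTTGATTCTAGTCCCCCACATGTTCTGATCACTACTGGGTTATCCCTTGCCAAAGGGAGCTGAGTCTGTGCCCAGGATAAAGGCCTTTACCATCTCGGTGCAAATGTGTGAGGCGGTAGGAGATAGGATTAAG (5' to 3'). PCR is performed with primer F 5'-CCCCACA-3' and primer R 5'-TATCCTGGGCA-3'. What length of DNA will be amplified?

Scanning the template, CCCCACA occurs at positions 31–37; this primer anneals to the bottom strand there with its 3' end pointing downstream.
The reverse primer's reverse complement is TGCCCAGGATA, which matches the template at positions 86–96.
Amplicon spans positions 31–96: 66 bp.

66 bp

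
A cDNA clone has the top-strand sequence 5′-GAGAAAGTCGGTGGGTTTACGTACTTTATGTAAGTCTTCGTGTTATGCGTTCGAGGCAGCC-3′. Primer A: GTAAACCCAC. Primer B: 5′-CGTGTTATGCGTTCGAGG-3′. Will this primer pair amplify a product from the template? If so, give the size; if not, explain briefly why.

Primer A (GTAAACCCAC) has reverse complement GTGGGTTTAC, which matches the top strand at positions 11–20; primer A anneals to the top strand there with its 3' end pointing upstream toward position 11.
Primer B (CGTGTTATGCGTTCGAGG) matches the top strand directly at positions 39–56; it anneals to the bottom strand with its 3' end pointing downstream toward position 56.
The 3' ends diverge (primer A extends toward position 1, primer B toward position 61), so the primers never converge on a shared product.

No product — the primers' 3' ends point away from each other.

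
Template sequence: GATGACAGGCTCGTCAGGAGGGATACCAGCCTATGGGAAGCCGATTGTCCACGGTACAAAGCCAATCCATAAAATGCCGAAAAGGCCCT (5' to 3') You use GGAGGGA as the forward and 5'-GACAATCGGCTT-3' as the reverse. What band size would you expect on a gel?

33 bp

Forward primer GGAGGGA is found on the top strand at positions 17–23.
Taking the reverse complement of GACAATCGGCTT gives AAGCCGATTGTC, found at positions 38–49 on the template; the primer anneals here to the top strand with its 3' end pointing upstream.
The product runs from position 17 to position 49, so its length is 49 − 17 + 1 = 33 bp.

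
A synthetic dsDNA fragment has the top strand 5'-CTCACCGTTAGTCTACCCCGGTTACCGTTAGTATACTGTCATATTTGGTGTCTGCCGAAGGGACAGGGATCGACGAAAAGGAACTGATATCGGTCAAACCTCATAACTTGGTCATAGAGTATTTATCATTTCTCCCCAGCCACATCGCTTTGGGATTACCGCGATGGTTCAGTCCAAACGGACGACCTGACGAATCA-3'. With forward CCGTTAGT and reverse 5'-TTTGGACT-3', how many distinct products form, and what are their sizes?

The forward primer CCGTTAGT matches the top strand at positions 5–12, 25–32.
The reverse primer's reverse complement is AGTCCAAA, matching at positions 171–178.
Each forward site pairs with the reverse site to give a product ending at position 178: sizes 174, 154 bp.

Two products: 174 bp, 154 bp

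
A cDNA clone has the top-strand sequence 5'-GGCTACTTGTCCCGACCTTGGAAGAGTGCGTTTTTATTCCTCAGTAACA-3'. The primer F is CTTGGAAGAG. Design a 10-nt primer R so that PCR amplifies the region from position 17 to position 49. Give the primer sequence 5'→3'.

The product's 3' end on the top strand is position 49.
The reverse primer anneals to the top strand over positions 40–49, i.e. to CTCAGTAACA.
Its sequence written 5'→3' is the reverse complement: TGTTACTGAG.

5'-TGTTACTGAG-3'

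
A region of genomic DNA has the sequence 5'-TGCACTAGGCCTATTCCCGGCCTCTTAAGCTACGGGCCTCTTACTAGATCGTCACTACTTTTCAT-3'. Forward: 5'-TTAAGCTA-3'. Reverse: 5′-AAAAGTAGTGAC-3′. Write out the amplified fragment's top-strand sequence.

5'-TTAAGCTACGGGCCTCTTACTAGATCGTCACTACTTTT-3'

The forward primer matches the template at positions 25–32.
Taking the reverse complement of AAAAGTAGTGAC gives GTCACTACTTTT, found at positions 51–62 on the template; the primer anneals here to the top strand with its 3' end pointing upstream.
The product is the template from position 25 through 62 (38 bp).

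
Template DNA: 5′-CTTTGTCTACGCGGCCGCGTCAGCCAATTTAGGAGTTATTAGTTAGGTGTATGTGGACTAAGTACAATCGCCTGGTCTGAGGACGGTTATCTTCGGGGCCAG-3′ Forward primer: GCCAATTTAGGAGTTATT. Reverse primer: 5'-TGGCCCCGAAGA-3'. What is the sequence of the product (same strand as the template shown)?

5'-GCCAATTTAGGAGTTATTAGTTAGGTGTATGTGGACTAAGTACAATCGCCTGGTCTGAGGACGGTTATCTTCGGGGCCA-3'

Scanning the template, GCCAATTTAGGAGTTATT occurs at positions 23–40; this primer anneals to the bottom strand there with its 3' end pointing downstream.
Reverse complement of the reverse primer: TCTTCGGGGCCA. This occurs on the top strand at positions 90–101.
The product is the template from position 23 through 101 (79 bp).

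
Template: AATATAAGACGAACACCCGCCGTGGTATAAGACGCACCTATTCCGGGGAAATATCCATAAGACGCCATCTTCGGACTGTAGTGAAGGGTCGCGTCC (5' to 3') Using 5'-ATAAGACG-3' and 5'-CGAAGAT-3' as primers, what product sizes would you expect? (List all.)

The forward primer ATAAGACG matches the top strand at positions 4–11, 27–34, 57–64.
The reverse primer's reverse complement is ATCTTCG, matching at positions 67–73.
Each forward site pairs with the reverse site to give a product ending at position 73: sizes 70, 47, 17 bp.

70 bp, 47 bp, 17 bp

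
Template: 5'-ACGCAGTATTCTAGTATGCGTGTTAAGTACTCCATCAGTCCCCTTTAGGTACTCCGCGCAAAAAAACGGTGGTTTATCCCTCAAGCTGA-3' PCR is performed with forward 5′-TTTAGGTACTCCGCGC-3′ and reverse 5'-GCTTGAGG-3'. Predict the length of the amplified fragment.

The forward primer matches the template at positions 44–59.
The reverse primer's reverse complement is CCTCAAGC, which matches the template at positions 79–86.
Amplicon spans positions 44–86: 43 bp.

43 bp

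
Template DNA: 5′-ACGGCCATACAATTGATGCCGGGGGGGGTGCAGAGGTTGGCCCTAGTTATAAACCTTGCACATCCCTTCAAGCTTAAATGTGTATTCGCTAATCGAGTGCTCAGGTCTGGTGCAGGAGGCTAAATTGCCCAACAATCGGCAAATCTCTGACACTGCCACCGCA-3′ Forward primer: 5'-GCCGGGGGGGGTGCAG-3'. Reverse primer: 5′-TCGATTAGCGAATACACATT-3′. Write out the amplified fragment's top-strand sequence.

Scanning the template, GCCGGGGGGGGTGCAG occurs at positions 18–33; this primer anneals to the bottom strand there with its 3' end pointing downstream.
Reverse complement of the reverse primer: AATGTGTATTCGCTAATCGA. This occurs on the top strand at positions 77–96.
The product is the template from position 18 through 96 (79 bp).

5'-GCCGGGGGGGGTGCAGAGGTTGGCCCTAGTTATAAACCTTGCACATCCCTTCAAGCTTAAATGTGTATTCGCTAATCGA-3'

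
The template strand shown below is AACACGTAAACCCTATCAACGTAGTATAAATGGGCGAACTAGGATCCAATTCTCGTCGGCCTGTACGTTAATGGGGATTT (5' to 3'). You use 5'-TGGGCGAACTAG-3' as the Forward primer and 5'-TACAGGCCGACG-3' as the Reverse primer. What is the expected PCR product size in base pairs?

The forward primer matches the template at positions 31–42.
Taking the reverse complement of TACAGGCCGACG gives CGTCGGCCTGTA, found at positions 54–65 on the template; the primer anneals here to the top strand with its 3' end pointing upstream.
Amplicon spans positions 31–65: 35 bp.

35 bp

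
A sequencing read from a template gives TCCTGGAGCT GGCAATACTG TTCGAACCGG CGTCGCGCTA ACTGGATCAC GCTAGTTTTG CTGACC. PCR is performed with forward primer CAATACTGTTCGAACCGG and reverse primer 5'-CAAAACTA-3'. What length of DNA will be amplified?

The forward primer matches the template at positions 13–30.
Reverse complement of the reverse primer: TAGTTTTG. This occurs on the top strand at positions 53–60.
Product length = (reverse-primer end) − (forward-primer start) + 1 = 60 − 13 + 1 = 48 bp.

48 bp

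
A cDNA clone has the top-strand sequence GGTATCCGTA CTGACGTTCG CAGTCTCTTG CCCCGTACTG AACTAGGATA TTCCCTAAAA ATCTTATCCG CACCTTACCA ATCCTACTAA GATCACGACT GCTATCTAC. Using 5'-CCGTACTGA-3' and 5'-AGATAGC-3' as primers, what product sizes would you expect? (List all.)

102 bp, 75 bp

The forward primer CCGTACTGA matches the top strand at positions 6–14, 33–41.
The reverse primer's reverse complement is GCTATCT, matching at positions 101–107.
Each forward site pairs with the reverse site to give a product ending at position 107: sizes 102, 75 bp.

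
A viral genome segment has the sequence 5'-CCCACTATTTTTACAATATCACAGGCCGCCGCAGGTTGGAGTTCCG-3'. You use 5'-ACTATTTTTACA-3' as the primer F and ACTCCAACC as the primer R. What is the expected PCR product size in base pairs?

The forward primer matches the template at positions 4–15.
Taking the reverse complement of ACTCCAACC gives GGTTGGAGT, found at positions 34–42 on the template; the primer anneals here to the top strand with its 3' end pointing upstream.
The product runs from position 4 to position 42, so its length is 42 − 4 + 1 = 39 bp.

39 bp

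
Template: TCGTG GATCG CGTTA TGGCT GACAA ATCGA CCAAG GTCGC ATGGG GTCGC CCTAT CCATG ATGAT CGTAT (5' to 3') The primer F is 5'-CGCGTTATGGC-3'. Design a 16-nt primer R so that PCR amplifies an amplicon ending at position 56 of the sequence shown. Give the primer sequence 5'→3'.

5'-GATAGGGCGACCCCAT-3'

The forward primer binds at positions 9–19; the product's 3' end on the top strand is position 56.
The reverse primer anneals to the top strand over positions 41–56, i.e. to ATGGGGTCGCCCTATC.
Its sequence written 5'→3' is the reverse complement: GATAGGGCGACCCCAT.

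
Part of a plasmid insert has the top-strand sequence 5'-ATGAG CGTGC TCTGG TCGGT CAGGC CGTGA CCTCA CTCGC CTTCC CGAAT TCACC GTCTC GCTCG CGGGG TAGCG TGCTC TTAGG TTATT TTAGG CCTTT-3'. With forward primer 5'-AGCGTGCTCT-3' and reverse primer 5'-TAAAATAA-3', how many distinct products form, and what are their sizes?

The forward primer AGCGTGCTCT matches the top strand at positions 4–13, 72–81.
The reverse primer's reverse complement is TTATTTTA, matching at positions 86–93.
Each forward site pairs with the reverse site to give a product ending at position 93: sizes 90, 22 bp.

Two products: 90 bp, 22 bp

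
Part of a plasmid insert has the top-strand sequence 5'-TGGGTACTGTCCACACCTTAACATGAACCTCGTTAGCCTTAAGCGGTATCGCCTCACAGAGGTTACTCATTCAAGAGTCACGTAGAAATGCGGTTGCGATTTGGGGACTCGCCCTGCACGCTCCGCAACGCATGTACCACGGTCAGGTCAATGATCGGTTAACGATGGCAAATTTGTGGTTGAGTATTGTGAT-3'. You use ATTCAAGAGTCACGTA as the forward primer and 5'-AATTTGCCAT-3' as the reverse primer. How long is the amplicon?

The forward primer matches the template at positions 69–84.
The reverse primer's reverse complement is ATGGCAAATT, which matches the template at positions 165–174.
Product length = (reverse-primer end) − (forward-primer start) + 1 = 174 − 69 + 1 = 106 bp.

106 bp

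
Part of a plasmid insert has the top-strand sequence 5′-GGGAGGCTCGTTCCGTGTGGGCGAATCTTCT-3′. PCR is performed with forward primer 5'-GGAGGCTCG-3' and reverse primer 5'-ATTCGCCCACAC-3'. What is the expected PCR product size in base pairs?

The forward primer matches the template at positions 2–10.
The reverse primer's reverse complement is GTGTGGGCGAAT, which matches the template at positions 15–26.
Product length = (reverse-primer end) − (forward-primer start) + 1 = 26 − 2 + 1 = 25 bp.

25 bp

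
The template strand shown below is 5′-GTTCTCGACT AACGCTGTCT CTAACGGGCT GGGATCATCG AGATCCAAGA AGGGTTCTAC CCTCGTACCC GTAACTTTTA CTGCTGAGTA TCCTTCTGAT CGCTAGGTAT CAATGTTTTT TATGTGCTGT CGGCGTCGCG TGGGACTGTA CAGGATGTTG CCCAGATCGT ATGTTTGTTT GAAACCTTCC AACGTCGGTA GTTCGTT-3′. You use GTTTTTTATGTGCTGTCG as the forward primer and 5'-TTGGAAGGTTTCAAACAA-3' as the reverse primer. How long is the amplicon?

78 bp

Forward primer GTTTTTTATGTGCTGTCG is found on the top strand at positions 115–132.
Taking the reverse complement of TTGGAAGGTTTCAAACAA gives TTGTTTGAAACCTTCCAA, found at positions 175–192 on the template; the primer anneals here to the top strand with its 3' end pointing upstream.
Product length = (reverse-primer end) − (forward-primer start) + 1 = 192 − 115 + 1 = 78 bp.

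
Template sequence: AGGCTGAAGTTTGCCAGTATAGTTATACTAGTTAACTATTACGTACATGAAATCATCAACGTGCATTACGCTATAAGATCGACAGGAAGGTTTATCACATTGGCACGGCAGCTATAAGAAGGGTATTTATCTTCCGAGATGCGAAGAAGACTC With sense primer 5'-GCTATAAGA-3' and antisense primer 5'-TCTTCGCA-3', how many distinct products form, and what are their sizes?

The forward primer GCTATAAGA matches the top strand at positions 70–78, 111–119.
The reverse primer's reverse complement is TGCGAAGA, matching at positions 140–147.
Each forward site pairs with the reverse site to give a product ending at position 147: sizes 78, 37 bp.

Two products: 78 bp, 37 bp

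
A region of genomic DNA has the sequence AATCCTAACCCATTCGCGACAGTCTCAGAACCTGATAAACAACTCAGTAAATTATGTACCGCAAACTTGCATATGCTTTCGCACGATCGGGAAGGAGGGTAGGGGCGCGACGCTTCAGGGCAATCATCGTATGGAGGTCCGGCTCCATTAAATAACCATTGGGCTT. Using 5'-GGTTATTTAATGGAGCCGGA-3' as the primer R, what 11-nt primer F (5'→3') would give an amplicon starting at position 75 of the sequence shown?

5'-GCTTTCGCACG-3'

The reverse primer's reverse complement TCCGGCTCCATTAAATAACC matches the template at positions 138–157; the product starts at position 75.
The forward primer is identical to the top strand over positions 75–85: GCTTTCGCACG.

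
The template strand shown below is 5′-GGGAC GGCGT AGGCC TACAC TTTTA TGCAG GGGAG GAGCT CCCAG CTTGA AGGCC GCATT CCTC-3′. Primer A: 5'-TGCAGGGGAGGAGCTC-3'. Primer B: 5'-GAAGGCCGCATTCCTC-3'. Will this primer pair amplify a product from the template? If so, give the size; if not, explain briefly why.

Primer A (TGCAGGGGAGGAGCTC) matches the top strand at positions 26–41 (3' end points downstream).
Primer B (GAAGGCCGCATTCCTC) also matches the top strand directly, at positions 49–64 — its reverse complement GAGGAATGCGGCCTTC is not present.
Both primers anneal to the bottom strand with 3' ends pointing the same way, so neither can prime synthesis back toward the other.

No product — both primers anneal to the same strand and extend in the same direction.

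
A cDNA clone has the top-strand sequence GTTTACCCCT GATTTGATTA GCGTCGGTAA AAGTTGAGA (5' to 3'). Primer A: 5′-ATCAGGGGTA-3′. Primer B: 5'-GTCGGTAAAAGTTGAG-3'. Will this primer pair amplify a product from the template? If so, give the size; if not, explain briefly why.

No product — the primers' 3' ends point away from each other.

Primer A (ATCAGGGGTA) has reverse complement TACCCCTGAT, which matches the top strand at positions 4–13; primer A anneals to the top strand there with its 3' end pointing upstream toward position 4.
Primer B (GTCGGTAAAAGTTGAG) matches the top strand directly at positions 23–38; it anneals to the bottom strand with its 3' end pointing downstream toward position 38.
The 3' ends diverge (primer A extends toward position 1, primer B toward position 39), so the primers never converge on a shared product.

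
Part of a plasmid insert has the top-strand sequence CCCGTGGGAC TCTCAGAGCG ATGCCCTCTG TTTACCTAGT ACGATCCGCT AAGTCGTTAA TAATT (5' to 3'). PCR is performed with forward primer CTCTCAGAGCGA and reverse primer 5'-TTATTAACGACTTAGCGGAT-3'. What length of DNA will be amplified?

Forward primer CTCTCAGAGCGA is found on the top strand at positions 10–21.
Reverse complement of the reverse primer: ATCCGCTAAGTCGTTAATAA. This occurs on the top strand at positions 44–63.
Amplicon spans positions 10–63: 54 bp.

54 bp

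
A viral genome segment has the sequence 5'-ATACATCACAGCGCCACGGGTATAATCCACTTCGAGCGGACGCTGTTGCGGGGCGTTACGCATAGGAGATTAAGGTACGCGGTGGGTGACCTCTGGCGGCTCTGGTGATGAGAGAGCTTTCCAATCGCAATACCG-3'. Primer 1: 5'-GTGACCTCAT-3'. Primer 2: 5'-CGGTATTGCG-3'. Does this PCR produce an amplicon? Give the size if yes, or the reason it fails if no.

Primer 1 (GTGACCTCAT) does not match the top strand, and its reverse complement ATGAGGTCAC does not match either.
With no annealing site for primer 1, no amplification occurs.

No product — primer 1 has no binding site in the template.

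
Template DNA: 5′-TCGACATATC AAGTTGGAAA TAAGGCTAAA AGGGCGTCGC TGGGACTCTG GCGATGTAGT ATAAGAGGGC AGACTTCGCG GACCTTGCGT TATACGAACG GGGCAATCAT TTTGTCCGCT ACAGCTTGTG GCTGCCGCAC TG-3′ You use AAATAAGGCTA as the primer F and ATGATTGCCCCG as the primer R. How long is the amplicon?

Forward primer AAATAAGGCTA is found on the top strand at positions 18–28.
The reverse primer's reverse complement is CGGGGCAATCAT, which matches the template at positions 99–110.
The product runs from position 18 to position 110, so its length is 110 − 18 + 1 = 93 bp.

93 bp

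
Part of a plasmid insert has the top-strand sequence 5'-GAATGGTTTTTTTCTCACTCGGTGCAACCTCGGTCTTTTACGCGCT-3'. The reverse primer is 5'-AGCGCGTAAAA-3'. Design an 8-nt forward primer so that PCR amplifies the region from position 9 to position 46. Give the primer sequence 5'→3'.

The reverse primer's reverse complement TTTTACGCGCT matches the template at positions 36–46; the product starts at position 9.
The forward primer is identical to the top strand over positions 9–16: TTTTTCTC.

5'-TTTTTCTC-3'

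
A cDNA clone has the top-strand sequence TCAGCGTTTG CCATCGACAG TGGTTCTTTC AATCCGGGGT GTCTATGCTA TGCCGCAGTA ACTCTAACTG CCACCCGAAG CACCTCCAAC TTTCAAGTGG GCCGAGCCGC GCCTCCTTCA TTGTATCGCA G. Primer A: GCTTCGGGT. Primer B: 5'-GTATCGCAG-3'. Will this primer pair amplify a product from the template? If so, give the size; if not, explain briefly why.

No product — the primers' 3' ends point away from each other.

Primer A (GCTTCGGGT) has reverse complement ACCCGAAGC, which matches the top strand at positions 73–81; primer A anneals to the top strand there with its 3' end pointing upstream toward position 73.
Primer B (GTATCGCAG) matches the top strand directly at positions 123–131; it anneals to the bottom strand with its 3' end pointing downstream toward position 131.
The 3' ends diverge (primer A extends toward position 1, primer B toward position 131), so the primers never converge on a shared product.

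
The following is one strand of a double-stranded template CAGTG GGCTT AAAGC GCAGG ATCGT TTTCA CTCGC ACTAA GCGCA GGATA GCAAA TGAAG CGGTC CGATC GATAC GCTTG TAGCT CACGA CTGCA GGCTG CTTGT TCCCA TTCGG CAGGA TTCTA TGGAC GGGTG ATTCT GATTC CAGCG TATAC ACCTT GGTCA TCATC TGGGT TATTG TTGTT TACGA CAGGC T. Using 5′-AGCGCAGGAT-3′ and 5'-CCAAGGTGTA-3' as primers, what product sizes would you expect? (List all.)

150 bp, 123 bp

The forward primer AGCGCAGGAT matches the top strand at positions 13–22, 40–49.
The reverse primer's reverse complement is TACACCTTGG, matching at positions 153–162.
Each forward site pairs with the reverse site to give a product ending at position 162: sizes 150, 123 bp.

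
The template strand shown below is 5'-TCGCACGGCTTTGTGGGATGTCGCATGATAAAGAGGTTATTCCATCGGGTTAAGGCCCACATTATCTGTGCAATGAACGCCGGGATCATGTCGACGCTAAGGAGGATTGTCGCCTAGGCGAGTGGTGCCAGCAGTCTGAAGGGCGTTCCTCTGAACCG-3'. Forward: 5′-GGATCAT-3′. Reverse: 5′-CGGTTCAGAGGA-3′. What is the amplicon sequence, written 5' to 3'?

5'-GGATCATGTCGACGCTAAGGAGGATTGTCGCCTAGGCGAGTGGTGCCAGCAGTCTGAAGGGCGTTCCTCTGAACCG-3'

Scanning the template, GGATCAT occurs at positions 83–89; this primer anneals to the bottom strand there with its 3' end pointing downstream.
Reverse complement of the reverse primer: TCCTCTGAACCG. This occurs on the top strand at positions 147–158.
The product is the template from position 83 through 158 (76 bp).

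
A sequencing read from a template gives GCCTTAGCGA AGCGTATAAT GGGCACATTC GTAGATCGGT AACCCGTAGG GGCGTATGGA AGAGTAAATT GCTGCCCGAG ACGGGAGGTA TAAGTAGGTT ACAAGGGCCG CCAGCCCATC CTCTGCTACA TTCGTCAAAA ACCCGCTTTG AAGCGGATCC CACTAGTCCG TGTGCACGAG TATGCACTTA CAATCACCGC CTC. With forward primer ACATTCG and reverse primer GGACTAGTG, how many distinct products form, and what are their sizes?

Two products: 145 bp, 42 bp

The forward primer ACATTCG matches the top strand at positions 25–31, 128–134.
The reverse primer's reverse complement is CACTAGTCC, matching at positions 161–169.
Each forward site pairs with the reverse site to give a product ending at position 169: sizes 145, 42 bp.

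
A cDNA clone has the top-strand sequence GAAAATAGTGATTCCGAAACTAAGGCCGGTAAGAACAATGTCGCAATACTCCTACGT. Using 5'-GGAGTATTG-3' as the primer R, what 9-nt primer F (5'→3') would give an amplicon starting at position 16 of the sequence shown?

The reverse primer's reverse complement CAATACTCC matches the template at positions 44–52; the product starts at position 16.
The forward primer is identical to the top strand over positions 16–24: GAAACTAAG.

5'-GAAACTAAG-3'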